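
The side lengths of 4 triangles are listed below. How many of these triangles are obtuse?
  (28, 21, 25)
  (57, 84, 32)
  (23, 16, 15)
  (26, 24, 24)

2

(28,21,25): 21²+25² = 1066 > 784 = 28² → acute
(57,84,32): 32²+57² = 4273 < 7056 = 84² → obtuse
(23,16,15): 15²+16² = 481 < 529 = 23² → obtuse
(26,24,24): 24²+24² = 1152 > 676 = 26² → acute
2 of the 4 are obtuse.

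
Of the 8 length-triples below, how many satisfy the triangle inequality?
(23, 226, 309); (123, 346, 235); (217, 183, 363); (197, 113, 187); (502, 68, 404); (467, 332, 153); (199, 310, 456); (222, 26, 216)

6

(23,226,309): 23+226 ≤ 309 → not valid
(123,235,346): 123+235 > 346 → valid
(183,217,363): 183+217 > 363 → valid
(113,187,197): 113+187 > 197 → valid
(68,404,502): 68+404 ≤ 502 → not valid
(153,332,467): 153+332 > 467 → valid
(199,310,456): 199+310 > 456 → valid
(26,216,222): 26+216 > 222 → valid
6 of the 8 triples form a triangle.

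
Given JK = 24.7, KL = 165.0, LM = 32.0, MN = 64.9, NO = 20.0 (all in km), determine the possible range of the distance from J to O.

23.4 ≤ JO ≤ 306.6 km

The maximum is all hops collinear in one direction: 24.7 + 165.0 + 32.0 + 64.9 + 20.0 = 306.6.
The longest hop is 165.0; the others sum to 141.6. Folding the others back against it leaves at least 165.0 − 141.6 = 23.4.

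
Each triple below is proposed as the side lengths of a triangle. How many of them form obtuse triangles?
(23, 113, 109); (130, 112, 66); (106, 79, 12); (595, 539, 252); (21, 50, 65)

(23,113,109): 23²+109² = 12410 < 12769 = 113² → obtuse
(130,112,66): 66²+112² = 16900 = 130² → right
(106,79,12): 12+79 ≤ 106, not a triangle
(595,539,252): 252²+539² = 354025 = 595² → right
(21,50,65): 21²+50² = 2941 < 4225 = 65² → obtuse
2 of the 5 are obtuse.

2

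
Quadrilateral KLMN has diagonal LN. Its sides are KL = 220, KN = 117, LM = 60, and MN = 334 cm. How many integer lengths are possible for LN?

From triangle KLN: 103 < LN < 337.
From triangle MLN: 274 < LN < 394.
Intersection: 274 < LN < 337, so integers 275 through 336: 62 values.

62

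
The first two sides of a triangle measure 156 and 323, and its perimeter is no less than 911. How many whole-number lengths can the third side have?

Triangle inequality: 167 < x < 479. Perimeter ≥ 911 gives x ≥ 911 − 156 − 323 = 432.
So 432 ≤ x < 479; integers 432 through 478: 47 values.

47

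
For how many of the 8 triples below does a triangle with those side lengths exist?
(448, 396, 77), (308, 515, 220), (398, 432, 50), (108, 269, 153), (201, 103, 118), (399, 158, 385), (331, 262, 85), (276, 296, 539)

(77,396,448): 77+396 > 448 → valid
(220,308,515): 220+308 > 515 → valid
(50,398,432): 50+398 > 432 → valid
(108,153,269): 108+153 ≤ 269 → not valid
(103,118,201): 103+118 > 201 → valid
(158,385,399): 158+385 > 399 → valid
(85,262,331): 85+262 > 331 → valid
(276,296,539): 276+296 > 539 → valid
7 of the 8 triples form a triangle.

7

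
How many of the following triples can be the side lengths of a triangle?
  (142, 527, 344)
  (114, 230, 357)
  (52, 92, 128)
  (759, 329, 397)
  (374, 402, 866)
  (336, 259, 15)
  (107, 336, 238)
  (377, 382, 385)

3

(142,344,527): 142+344 ≤ 527 → not valid
(114,230,357): 114+230 ≤ 357 → not valid
(52,92,128): 52+92 > 128 → valid
(329,397,759): 329+397 ≤ 759 → not valid
(374,402,866): 374+402 ≤ 866 → not valid
(15,259,336): 15+259 ≤ 336 → not valid
(107,238,336): 107+238 > 336 → valid
(377,382,385): 377+382 > 385 → valid
3 of the 8 triples form a triangle.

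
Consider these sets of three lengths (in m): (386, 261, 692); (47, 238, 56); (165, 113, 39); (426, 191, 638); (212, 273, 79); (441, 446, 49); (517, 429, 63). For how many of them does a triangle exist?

2

(261,386,692): 261+386 ≤ 692 → not valid
(47,56,238): 47+56 ≤ 238 → not valid
(39,113,165): 39+113 ≤ 165 → not valid
(191,426,638): 191+426 ≤ 638 → not valid
(79,212,273): 79+212 > 273 → valid
(49,441,446): 49+441 > 446 → valid
(63,429,517): 63+429 ≤ 517 → not valid
2 of the 7 triples form a triangle.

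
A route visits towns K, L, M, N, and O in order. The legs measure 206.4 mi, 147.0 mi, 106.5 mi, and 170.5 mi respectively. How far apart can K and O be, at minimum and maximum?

The maximum is all hops collinear in one direction: 206.4 + 147.0 + 106.5 + 170.5 = 630.4.
The longest hop is 206.4; the others sum to 424.0. Since 206.4 ≤ 424.0, the path can fold back on itself completely, so the minimum distance is 0.

0 ≤ KO ≤ 630.4 mi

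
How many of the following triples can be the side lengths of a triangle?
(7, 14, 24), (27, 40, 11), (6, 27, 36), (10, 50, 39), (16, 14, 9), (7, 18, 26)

1

(7,14,24): 7+14 ≤ 24 → not valid
(11,27,40): 11+27 ≤ 40 → not valid
(6,27,36): 6+27 ≤ 36 → not valid
(10,39,50): 10+39 ≤ 50 → not valid
(9,14,16): 9+14 > 16 → valid
(7,18,26): 7+18 ≤ 26 → not valid
1 of the 6 triples forms a triangle.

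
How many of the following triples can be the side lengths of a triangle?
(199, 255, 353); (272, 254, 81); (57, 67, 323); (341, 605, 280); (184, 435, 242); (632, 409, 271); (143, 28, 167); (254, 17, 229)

5

(199,255,353): 199+255 > 353 → valid
(81,254,272): 81+254 > 272 → valid
(57,67,323): 57+67 ≤ 323 → not valid
(280,341,605): 280+341 > 605 → valid
(184,242,435): 184+242 ≤ 435 → not valid
(271,409,632): 271+409 > 632 → valid
(28,143,167): 28+143 > 167 → valid
(17,229,254): 17+229 ≤ 254 → not valid
5 of the 8 triples form a triangle.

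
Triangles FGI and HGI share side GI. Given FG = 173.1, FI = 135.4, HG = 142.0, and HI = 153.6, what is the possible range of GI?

From triangle FGI: |173.1 − 135.4| < GI < 173.1 + 135.4, i.e. 37.7 < GI < 308.5.
From triangle HGI: 11.6 < GI < 295.6.
Both must hold, so GI lies in the intersection.

37.7 < GI < 295.6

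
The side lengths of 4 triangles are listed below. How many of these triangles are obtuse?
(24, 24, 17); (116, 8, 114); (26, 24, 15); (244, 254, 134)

(24,24,17): 17²+24² = 865 > 576 = 24² → acute
(116,8,114): 8²+114² = 13060 < 13456 = 116² → obtuse
(26,24,15): 15²+24² = 801 > 676 = 26² → acute
(244,254,134): 134²+244² = 77492 > 64516 = 254² → acute
1 of the 4 is obtuse.

1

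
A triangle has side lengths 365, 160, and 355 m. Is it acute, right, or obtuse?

acute

Compare the square of the longest side to the sum of squares of the other two: 160² + 355² = 151625 > 133225 = 365².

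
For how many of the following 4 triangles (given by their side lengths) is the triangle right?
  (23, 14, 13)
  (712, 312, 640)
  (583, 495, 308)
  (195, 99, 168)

3

(23,14,13): 13²+14² = 365 < 529 = 23² → obtuse
(712,312,640): 312²+640² = 506944 = 712² → right
(583,495,308): 308²+495² = 339889 = 583² → right
(195,99,168): 99²+168² = 38025 = 195² → right
3 of the 4 are right.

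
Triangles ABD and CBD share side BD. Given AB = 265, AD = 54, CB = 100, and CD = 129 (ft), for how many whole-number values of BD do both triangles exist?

17

From triangle ABD: 211 < BD < 319.
From triangle CBD: 29 < BD < 229.
Intersection: 211 < BD < 229, so integers 212 through 228: 17 values.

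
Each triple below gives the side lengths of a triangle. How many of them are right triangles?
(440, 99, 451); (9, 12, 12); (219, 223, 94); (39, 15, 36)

(440,99,451): 99²+440² = 203401 = 451² → right
(9,12,12): 9²+12² = 225 > 144 = 12² → acute
(219,223,94): 94²+219² = 56797 > 49729 = 223² → acute
(39,15,36): 15²+36² = 1521 = 39² → right
2 of the 4 are right.

2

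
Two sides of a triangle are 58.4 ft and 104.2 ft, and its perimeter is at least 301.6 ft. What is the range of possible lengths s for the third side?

Triangle inequality alone gives 45.8 < s < 162.6.
The perimeter condition gives s ≥ 301.6 − 58.4 − 104.2 = 139.0.
Intersecting the two: 139.0 ≤ s < 162.6.

139.0 ≤ s < 162.6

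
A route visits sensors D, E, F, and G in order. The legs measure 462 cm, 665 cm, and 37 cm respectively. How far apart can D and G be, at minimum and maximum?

166 ≤ DG ≤ 1164 cm

The maximum is all hops collinear in one direction: 462 + 665 + 37 = 1164.
The longest hop is 665; the others sum to 499. Folding the others back against it leaves at least 665 − 499 = 166.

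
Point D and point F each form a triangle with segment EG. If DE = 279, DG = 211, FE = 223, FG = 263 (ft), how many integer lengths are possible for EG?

From triangle DEG: 68 < EG < 490.
From triangle FEG: 40 < EG < 486.
Intersection: 68 < EG < 486, so integers 69 through 485: 417 values.

417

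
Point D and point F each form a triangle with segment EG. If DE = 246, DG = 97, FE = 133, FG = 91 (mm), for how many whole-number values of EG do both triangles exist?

74

From triangle DEG: 149 < EG < 343.
From triangle FEG: 42 < EG < 224.
Intersection: 149 < EG < 224, so integers 150 through 223: 74 values.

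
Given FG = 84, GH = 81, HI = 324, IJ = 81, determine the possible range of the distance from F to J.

The maximum is all hops collinear in one direction: 84 + 81 + 324 + 81 = 570.
The longest hop is 324; the others sum to 246. Folding the others back against it leaves at least 324 − 246 = 78.

78 ≤ FJ ≤ 570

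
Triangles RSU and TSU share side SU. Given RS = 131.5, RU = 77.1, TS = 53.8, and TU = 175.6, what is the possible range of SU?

121.8 < SU < 208.6

From triangle RSU: |131.5 − 77.1| < SU < 131.5 + 77.1, i.e. 54.4 < SU < 208.6.
From triangle TSU: 121.8 < SU < 229.4.
Both must hold, so SU lies in the intersection.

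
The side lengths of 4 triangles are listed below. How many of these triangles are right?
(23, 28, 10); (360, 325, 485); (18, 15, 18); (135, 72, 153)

2

(23,28,10): 10²+23² = 629 < 784 = 28² → obtuse
(360,325,485): 325²+360² = 235225 = 485² → right
(18,15,18): 15²+18² = 549 > 324 = 18² → acute
(135,72,153): 72²+135² = 23409 = 153² → right
2 of the 4 are right.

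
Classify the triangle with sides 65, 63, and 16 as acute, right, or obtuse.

Compare the square of the longest side to the sum of squares of the other two: 16² + 63² = 4225 = 65².

right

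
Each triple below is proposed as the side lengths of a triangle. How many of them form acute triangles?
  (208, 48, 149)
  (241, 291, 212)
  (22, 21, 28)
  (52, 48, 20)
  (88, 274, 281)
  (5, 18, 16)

(208,48,149): 48+149 ≤ 208, not a triangle
(241,291,212): 212²+241² = 103025 > 84681 = 291² → acute
(22,21,28): 21²+22² = 925 > 784 = 28² → acute
(52,48,20): 20²+48² = 2704 = 52² → right
(88,274,281): 88²+274² = 82820 > 78961 = 281² → acute
(5,18,16): 5²+16² = 281 < 324 = 18² → obtuse
3 of the 6 are acute.

3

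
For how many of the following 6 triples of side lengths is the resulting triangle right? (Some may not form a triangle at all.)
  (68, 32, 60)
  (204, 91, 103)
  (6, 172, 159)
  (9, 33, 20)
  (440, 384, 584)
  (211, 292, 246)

2

(68,32,60): 32²+60² = 4624 = 68² → right
(204,91,103): 91+103 ≤ 204, not a triangle
(6,172,159): 6+159 ≤ 172, not a triangle
(9,33,20): 9+20 ≤ 33, not a triangle
(440,384,584): 384²+440² = 341056 = 584² → right
(211,292,246): 211²+246² = 105037 > 85264 = 292² → acute
2 of the 6 are right.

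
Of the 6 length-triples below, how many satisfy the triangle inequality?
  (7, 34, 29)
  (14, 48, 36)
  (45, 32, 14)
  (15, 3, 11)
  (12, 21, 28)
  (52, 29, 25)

5

(7,29,34): 7+29 > 34 → valid
(14,36,48): 14+36 > 48 → valid
(14,32,45): 14+32 > 45 → valid
(3,11,15): 3+11 ≤ 15 → not valid
(12,21,28): 12+21 > 28 → valid
(25,29,52): 25+29 > 52 → valid
5 of the 6 triples form a triangle.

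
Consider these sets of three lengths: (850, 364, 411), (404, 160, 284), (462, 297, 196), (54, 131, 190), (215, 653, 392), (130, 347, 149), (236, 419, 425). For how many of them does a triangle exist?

(364,411,850): 364+411 ≤ 850 → not valid
(160,284,404): 160+284 > 404 → valid
(196,297,462): 196+297 > 462 → valid
(54,131,190): 54+131 ≤ 190 → not valid
(215,392,653): 215+392 ≤ 653 → not valid
(130,149,347): 130+149 ≤ 347 → not valid
(236,419,425): 236+419 > 425 → valid
3 of the 7 triples form a triangle.

3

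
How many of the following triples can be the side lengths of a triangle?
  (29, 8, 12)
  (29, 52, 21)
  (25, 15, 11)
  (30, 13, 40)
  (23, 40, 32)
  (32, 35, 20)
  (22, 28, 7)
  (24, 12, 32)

6

(8,12,29): 8+12 ≤ 29 → not valid
(21,29,52): 21+29 ≤ 52 → not valid
(11,15,25): 11+15 > 25 → valid
(13,30,40): 13+30 > 40 → valid
(23,32,40): 23+32 > 40 → valid
(20,32,35): 20+32 > 35 → valid
(7,22,28): 7+22 > 28 → valid
(12,24,32): 12+24 > 32 → valid
6 of the 8 triples form a triangle.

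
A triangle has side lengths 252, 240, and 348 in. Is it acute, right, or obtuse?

Compare the square of the longest side to the sum of squares of the other two: 240² + 252² = 121104 = 348².

right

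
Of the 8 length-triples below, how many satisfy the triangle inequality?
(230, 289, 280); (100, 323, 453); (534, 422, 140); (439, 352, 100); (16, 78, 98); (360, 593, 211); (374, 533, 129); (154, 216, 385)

(230,280,289): 230+280 > 289 → valid
(100,323,453): 100+323 ≤ 453 → not valid
(140,422,534): 140+422 > 534 → valid
(100,352,439): 100+352 > 439 → valid
(16,78,98): 16+78 ≤ 98 → not valid
(211,360,593): 211+360 ≤ 593 → not valid
(129,374,533): 129+374 ≤ 533 → not valid
(154,216,385): 154+216 ≤ 385 → not valid
3 of the 8 triples form a triangle.

3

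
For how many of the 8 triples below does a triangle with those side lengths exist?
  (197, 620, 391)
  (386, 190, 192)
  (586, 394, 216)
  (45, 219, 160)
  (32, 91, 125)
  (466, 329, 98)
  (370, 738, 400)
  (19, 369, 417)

2

(197,391,620): 197+391 ≤ 620 → not valid
(190,192,386): 190+192 ≤ 386 → not valid
(216,394,586): 216+394 > 586 → valid
(45,160,219): 45+160 ≤ 219 → not valid
(32,91,125): 32+91 ≤ 125 → not valid
(98,329,466): 98+329 ≤ 466 → not valid
(370,400,738): 370+400 > 738 → valid
(19,369,417): 19+369 ≤ 417 → not valid
2 of the 8 triples form a triangle.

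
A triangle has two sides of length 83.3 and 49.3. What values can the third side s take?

By the triangle inequality, s must be less than 83.3 + 49.3 = 132.6 and greater than |83.3 − 49.3| = 34.0.

34.0 < s < 132.6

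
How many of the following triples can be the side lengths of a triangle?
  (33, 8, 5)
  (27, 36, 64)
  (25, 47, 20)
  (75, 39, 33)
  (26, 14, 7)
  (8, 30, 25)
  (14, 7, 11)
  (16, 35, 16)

2

(5,8,33): 5+8 ≤ 33 → not valid
(27,36,64): 27+36 ≤ 64 → not valid
(20,25,47): 20+25 ≤ 47 → not valid
(33,39,75): 33+39 ≤ 75 → not valid
(7,14,26): 7+14 ≤ 26 → not valid
(8,25,30): 8+25 > 30 → valid
(7,11,14): 7+11 > 14 → valid
(16,16,35): 16+16 ≤ 35 → not valid
2 of the 8 triples form a triangle.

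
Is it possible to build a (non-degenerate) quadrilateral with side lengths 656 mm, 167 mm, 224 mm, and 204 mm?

No

For a quadrilateral, each side must be shorter than the sum of the others.
Here the longest side is 656, but the remaining 3 sides sum to only 595.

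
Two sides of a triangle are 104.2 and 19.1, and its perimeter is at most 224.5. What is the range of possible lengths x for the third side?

85.1 < x ≤ 101.2

Triangle inequality alone gives 85.1 < x < 123.3.
The perimeter condition gives x ≤ 224.5 − 104.2 − 19.1 = 101.2.
Intersecting the two: 85.1 < x ≤ 101.2.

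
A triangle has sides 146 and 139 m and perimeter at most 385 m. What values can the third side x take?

Triangle inequality alone gives 7 < x < 285.
The perimeter condition gives x ≤ 385 − 146 − 139 = 100.
Intersecting the two: 7 < x ≤ 100.

7 < x ≤ 100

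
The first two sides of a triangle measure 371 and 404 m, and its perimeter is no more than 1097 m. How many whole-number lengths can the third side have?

Triangle inequality: 33 < x < 775. Perimeter ≤ 1097 gives x ≤ 1097 − 371 − 404 = 322.
So 33 < x ≤ 322; integers 34 through 322: 289 values.

289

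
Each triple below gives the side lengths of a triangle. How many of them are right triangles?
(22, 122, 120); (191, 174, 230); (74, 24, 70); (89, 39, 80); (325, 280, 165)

(22,122,120): 22²+120² = 14884 = 122² → right
(191,174,230): 174²+191² = 66757 > 52900 = 230² → acute
(74,24,70): 24²+70² = 5476 = 74² → right
(89,39,80): 39²+80² = 7921 = 89² → right
(325,280,165): 165²+280² = 105625 = 325² → right
4 of the 5 are right.

4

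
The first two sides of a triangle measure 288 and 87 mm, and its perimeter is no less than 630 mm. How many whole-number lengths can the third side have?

Triangle inequality: 201 < x < 375. Perimeter ≥ 630 gives x ≥ 630 − 288 − 87 = 255.
So 255 ≤ x < 375; integers 255 through 374: 120 values.

120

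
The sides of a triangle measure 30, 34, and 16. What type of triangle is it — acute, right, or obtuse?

right

Compare the square of the longest side to the sum of squares of the other two: 16² + 30² = 1156 = 34².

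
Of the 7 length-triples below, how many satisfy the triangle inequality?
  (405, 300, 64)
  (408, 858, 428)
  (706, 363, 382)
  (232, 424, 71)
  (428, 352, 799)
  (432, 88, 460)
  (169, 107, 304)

2

(64,300,405): 64+300 ≤ 405 → not valid
(408,428,858): 408+428 ≤ 858 → not valid
(363,382,706): 363+382 > 706 → valid
(71,232,424): 71+232 ≤ 424 → not valid
(352,428,799): 352+428 ≤ 799 → not valid
(88,432,460): 88+432 > 460 → valid
(107,169,304): 107+169 ≤ 304 → not valid
2 of the 7 triples form a triangle.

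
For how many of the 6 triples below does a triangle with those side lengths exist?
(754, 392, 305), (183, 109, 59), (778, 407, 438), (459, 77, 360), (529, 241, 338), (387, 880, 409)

2

(305,392,754): 305+392 ≤ 754 → not valid
(59,109,183): 59+109 ≤ 183 → not valid
(407,438,778): 407+438 > 778 → valid
(77,360,459): 77+360 ≤ 459 → not valid
(241,338,529): 241+338 > 529 → valid
(387,409,880): 387+409 ≤ 880 → not valid
2 of the 6 triples form a triangle.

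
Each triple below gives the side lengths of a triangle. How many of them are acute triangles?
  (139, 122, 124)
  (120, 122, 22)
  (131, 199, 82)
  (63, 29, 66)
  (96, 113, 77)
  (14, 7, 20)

(139,122,124): 122²+124² = 30260 > 19321 = 139² → acute
(120,122,22): 22²+120² = 14884 = 122² → right
(131,199,82): 82²+131² = 23885 < 39601 = 199² → obtuse
(63,29,66): 29²+63² = 4810 > 4356 = 66² → acute
(96,113,77): 77²+96² = 15145 > 12769 = 113² → acute
(14,7,20): 7²+14² = 245 < 400 = 20² → obtuse
3 of the 6 are acute.

3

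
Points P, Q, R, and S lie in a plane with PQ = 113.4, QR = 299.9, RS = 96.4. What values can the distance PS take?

90.1 ≤ PS ≤ 509.7

The maximum is all hops collinear in one direction: 113.4 + 299.9 + 96.4 = 509.7.
The longest hop is 299.9; the others sum to 209.8. Folding the others back against it leaves at least 299.9 − 209.8 = 90.1.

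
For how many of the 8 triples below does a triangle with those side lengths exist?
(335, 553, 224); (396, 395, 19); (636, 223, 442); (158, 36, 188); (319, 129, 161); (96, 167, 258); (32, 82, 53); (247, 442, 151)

6

(224,335,553): 224+335 > 553 → valid
(19,395,396): 19+395 > 396 → valid
(223,442,636): 223+442 > 636 → valid
(36,158,188): 36+158 > 188 → valid
(129,161,319): 129+161 ≤ 319 → not valid
(96,167,258): 96+167 > 258 → valid
(32,53,82): 32+53 > 82 → valid
(151,247,442): 151+247 ≤ 442 → not valid
6 of the 8 triples form a triangle.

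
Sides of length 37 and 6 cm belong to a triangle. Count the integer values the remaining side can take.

The third side lies in the open interval (31, 43).
Integers from 32 to 42 inclusive: 42 − 32 + 1 = 11.

11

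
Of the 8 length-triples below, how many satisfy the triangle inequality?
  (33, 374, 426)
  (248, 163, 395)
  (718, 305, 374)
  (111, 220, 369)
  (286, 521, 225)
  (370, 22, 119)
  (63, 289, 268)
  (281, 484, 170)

(33,374,426): 33+374 ≤ 426 → not valid
(163,248,395): 163+248 > 395 → valid
(305,374,718): 305+374 ≤ 718 → not valid
(111,220,369): 111+220 ≤ 369 → not valid
(225,286,521): 225+286 ≤ 521 → not valid
(22,119,370): 22+119 ≤ 370 → not valid
(63,268,289): 63+268 > 289 → valid
(170,281,484): 170+281 ≤ 484 → not valid
2 of the 8 triples form a triangle.

2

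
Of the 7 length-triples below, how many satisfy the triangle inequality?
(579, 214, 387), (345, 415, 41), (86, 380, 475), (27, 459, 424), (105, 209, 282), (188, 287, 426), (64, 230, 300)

(214,387,579): 214+387 > 579 → valid
(41,345,415): 41+345 ≤ 415 → not valid
(86,380,475): 86+380 ≤ 475 → not valid
(27,424,459): 27+424 ≤ 459 → not valid
(105,209,282): 105+209 > 282 → valid
(188,287,426): 188+287 > 426 → valid
(64,230,300): 64+230 ≤ 300 → not valid
3 of the 7 triples form a triangle.

3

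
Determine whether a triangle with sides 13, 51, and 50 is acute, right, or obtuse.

acute

Compare the square of the longest side to the sum of squares of the other two: 13² + 50² = 2669 > 2601 = 51².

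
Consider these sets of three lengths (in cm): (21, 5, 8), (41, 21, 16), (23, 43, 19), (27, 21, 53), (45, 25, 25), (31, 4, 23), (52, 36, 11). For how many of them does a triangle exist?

1

(5,8,21): 5+8 ≤ 21 → not valid
(16,21,41): 16+21 ≤ 41 → not valid
(19,23,43): 19+23 ≤ 43 → not valid
(21,27,53): 21+27 ≤ 53 → not valid
(25,25,45): 25+25 > 45 → valid
(4,23,31): 4+23 ≤ 31 → not valid
(11,36,52): 11+36 ≤ 52 → not valid
1 of the 7 triples forms a triangle.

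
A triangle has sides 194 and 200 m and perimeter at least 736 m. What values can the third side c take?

342 ≤ c < 394

Triangle inequality alone gives 6 < c < 394.
The perimeter condition gives c ≥ 736 − 194 − 200 = 342.
Intersecting the two: 342 ≤ c < 394.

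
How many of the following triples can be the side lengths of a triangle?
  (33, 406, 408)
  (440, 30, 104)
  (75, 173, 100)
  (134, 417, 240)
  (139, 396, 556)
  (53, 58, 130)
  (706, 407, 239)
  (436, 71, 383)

(33,406,408): 33+406 > 408 → valid
(30,104,440): 30+104 ≤ 440 → not valid
(75,100,173): 75+100 > 173 → valid
(134,240,417): 134+240 ≤ 417 → not valid
(139,396,556): 139+396 ≤ 556 → not valid
(53,58,130): 53+58 ≤ 130 → not valid
(239,407,706): 239+407 ≤ 706 → not valid
(71,383,436): 71+383 > 436 → valid
3 of the 8 triples form a triangle.

3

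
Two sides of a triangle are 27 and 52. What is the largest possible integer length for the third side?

The third side must be strictly less than 27 + 52 = 79.
The largest integer below 79 is 78.

78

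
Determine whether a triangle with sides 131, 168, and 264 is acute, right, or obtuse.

obtuse

Compare the square of the longest side to the sum of squares of the other two: 131² + 168² = 45385 < 69696 = 264².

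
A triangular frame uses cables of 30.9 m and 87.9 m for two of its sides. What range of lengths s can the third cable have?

By the triangle inequality, s must be less than 30.9 + 87.9 = 118.8 and greater than |30.9 − 87.9| = 57.0.

57.0 < s < 118.8 (m)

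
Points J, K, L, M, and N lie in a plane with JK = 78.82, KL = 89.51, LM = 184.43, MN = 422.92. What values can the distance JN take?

70.16 ≤ JN ≤ 775.68

The maximum is all hops collinear in one direction: 78.82 + 89.51 + 184.43 + 422.92 = 775.68.
The longest hop is 422.92; the others sum to 352.76. Folding the others back against it leaves at least 422.92 − 352.76 = 70.16.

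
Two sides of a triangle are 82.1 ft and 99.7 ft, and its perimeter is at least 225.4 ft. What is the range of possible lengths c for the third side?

43.6 ≤ c < 181.8

Triangle inequality alone gives 17.6 < c < 181.8.
The perimeter condition gives c ≥ 225.4 − 82.1 − 99.7 = 43.6.
Intersecting the two: 43.6 ≤ c < 181.8.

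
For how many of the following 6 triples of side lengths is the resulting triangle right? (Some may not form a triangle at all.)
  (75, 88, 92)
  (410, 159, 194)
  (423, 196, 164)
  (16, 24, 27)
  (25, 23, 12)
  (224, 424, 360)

(75,88,92): 75²+88² = 13369 > 8464 = 92² → acute
(410,159,194): 159+194 ≤ 410, not a triangle
(423,196,164): 164+196 ≤ 423, not a triangle
(16,24,27): 16²+24² = 832 > 729 = 27² → acute
(25,23,12): 12²+23² = 673 > 625 = 25² → acute
(224,424,360): 224²+360² = 179776 = 424² → right
1 of the 6 is right.

1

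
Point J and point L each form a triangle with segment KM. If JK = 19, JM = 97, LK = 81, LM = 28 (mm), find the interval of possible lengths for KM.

From triangle JKM: |19 − 97| < KM < 19 + 97, i.e. 78 < KM < 116.
From triangle LKM: 53 < KM < 109.
Both must hold, so KM lies in the intersection.

78 < KM < 109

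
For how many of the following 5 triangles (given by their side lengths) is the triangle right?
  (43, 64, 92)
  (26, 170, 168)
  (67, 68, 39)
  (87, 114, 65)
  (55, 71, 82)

(43,64,92): 43²+64² = 5945 < 8464 = 92² → obtuse
(26,170,168): 26²+168² = 28900 = 170² → right
(67,68,39): 39²+67² = 6010 > 4624 = 68² → acute
(87,114,65): 65²+87² = 11794 < 12996 = 114² → obtuse
(55,71,82): 55²+71² = 8066 > 6724 = 82² → acute
1 of the 5 is right.

1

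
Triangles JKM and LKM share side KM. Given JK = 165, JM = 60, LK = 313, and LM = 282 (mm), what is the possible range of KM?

From triangle JKM: |165 − 60| < KM < 165 + 60, i.e. 105 < KM < 225.
From triangle LKM: 31 < KM < 595.
Both must hold, so KM lies in the intersection.

105 < KM < 225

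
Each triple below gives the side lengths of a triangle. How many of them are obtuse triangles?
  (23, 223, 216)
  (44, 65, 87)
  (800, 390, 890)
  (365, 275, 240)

(23,223,216): 23²+216² = 47185 < 49729 = 223² → obtuse
(44,65,87): 44²+65² = 6161 < 7569 = 87² → obtuse
(800,390,890): 390²+800² = 792100 = 890² → right
(365,275,240): 240²+275² = 133225 = 365² → right
2 of the 4 are obtuse.

2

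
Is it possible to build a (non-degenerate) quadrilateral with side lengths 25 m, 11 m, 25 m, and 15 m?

A quadrilateral exists iff every side is shorter than the sum of the others — equivalently, the longest side is less than the sum of the rest.
Longest side 25 < 51 (sum of the remaining 3), so yes.

Yes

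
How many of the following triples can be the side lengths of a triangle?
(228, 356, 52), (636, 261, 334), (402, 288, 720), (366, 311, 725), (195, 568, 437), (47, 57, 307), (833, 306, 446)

1

(52,228,356): 52+228 ≤ 356 → not valid
(261,334,636): 261+334 ≤ 636 → not valid
(288,402,720): 288+402 ≤ 720 → not valid
(311,366,725): 311+366 ≤ 725 → not valid
(195,437,568): 195+437 > 568 → valid
(47,57,307): 47+57 ≤ 307 → not valid
(306,446,833): 306+446 ≤ 833 → not valid
1 of the 7 triples forms a triangle.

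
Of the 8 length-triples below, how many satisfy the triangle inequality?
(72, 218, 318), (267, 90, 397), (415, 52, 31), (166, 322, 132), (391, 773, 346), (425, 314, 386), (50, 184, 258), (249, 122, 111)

1

(72,218,318): 72+218 ≤ 318 → not valid
(90,267,397): 90+267 ≤ 397 → not valid
(31,52,415): 31+52 ≤ 415 → not valid
(132,166,322): 132+166 ≤ 322 → not valid
(346,391,773): 346+391 ≤ 773 → not valid
(314,386,425): 314+386 > 425 → valid
(50,184,258): 50+184 ≤ 258 → not valid
(111,122,249): 111+122 ≤ 249 → not valid
1 of the 8 triples forms a triangle.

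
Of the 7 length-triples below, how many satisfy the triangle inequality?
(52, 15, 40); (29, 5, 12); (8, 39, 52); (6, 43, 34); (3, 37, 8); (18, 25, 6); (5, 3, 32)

1

(15,40,52): 15+40 > 52 → valid
(5,12,29): 5+12 ≤ 29 → not valid
(8,39,52): 8+39 ≤ 52 → not valid
(6,34,43): 6+34 ≤ 43 → not valid
(3,8,37): 3+8 ≤ 37 → not valid
(6,18,25): 6+18 ≤ 25 → not valid
(3,5,32): 3+5 ≤ 32 → not valid
1 of the 7 triples forms a triangle.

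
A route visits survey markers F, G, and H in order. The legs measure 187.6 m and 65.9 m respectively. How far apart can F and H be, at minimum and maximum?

121.7 ≤ FH ≤ 253.5 m

By the triangle inequality, |187.6 − 65.9| ≤ FH ≤ 187.6 + 65.9.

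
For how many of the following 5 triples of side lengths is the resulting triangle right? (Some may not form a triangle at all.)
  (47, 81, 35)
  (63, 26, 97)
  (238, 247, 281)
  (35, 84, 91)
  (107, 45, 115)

1

(47,81,35): 35²+47² = 3434 < 6561 = 81² → obtuse
(63,26,97): 26+63 ≤ 97, not a triangle
(238,247,281): 238²+247² = 117653 > 78961 = 281² → acute
(35,84,91): 35²+84² = 8281 = 91² → right
(107,45,115): 45²+107² = 13474 > 13225 = 115² → acute
1 of the 5 is right.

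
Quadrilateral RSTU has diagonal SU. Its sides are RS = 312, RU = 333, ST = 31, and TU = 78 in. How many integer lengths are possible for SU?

61

From triangle RSU: 21 < SU < 645.
From triangle TSU: 47 < SU < 109.
Intersection: 47 < SU < 109, so integers 48 through 108: 61 values.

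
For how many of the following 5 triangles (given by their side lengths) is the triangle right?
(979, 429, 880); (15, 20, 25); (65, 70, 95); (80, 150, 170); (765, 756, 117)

4

(979,429,880): 429²+880² = 958441 = 979² → right
(15,20,25): 15²+20² = 625 = 25² → right
(65,70,95): 65²+70² = 9125 > 9025 = 95² → acute
(80,150,170): 80²+150² = 28900 = 170² → right
(765,756,117): 117²+756² = 585225 = 765² → right
4 of the 5 are right.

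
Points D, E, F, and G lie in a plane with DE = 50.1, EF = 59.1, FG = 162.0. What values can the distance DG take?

The maximum is all hops collinear in one direction: 50.1 + 59.1 + 162.0 = 271.2.
The longest hop is 162.0; the others sum to 109.2. Folding the others back against it leaves at least 162.0 − 109.2 = 52.8.

52.8 ≤ DG ≤ 271.2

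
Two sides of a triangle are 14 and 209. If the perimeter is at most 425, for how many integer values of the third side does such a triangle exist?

7

Triangle inequality: 195 < x < 223. Perimeter ≤ 425 gives x ≤ 425 − 14 − 209 = 202.
So 195 < x ≤ 202; integers 196 through 202: 7 values.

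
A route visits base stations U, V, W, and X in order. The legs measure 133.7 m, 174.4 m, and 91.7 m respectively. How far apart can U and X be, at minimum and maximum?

0 ≤ UX ≤ 399.8 m

The maximum is all hops collinear in one direction: 133.7 + 174.4 + 91.7 = 399.8.
The longest hop is 174.4; the others sum to 225.4. Since 174.4 ≤ 225.4, the path can fold back on itself completely, so the minimum distance is 0.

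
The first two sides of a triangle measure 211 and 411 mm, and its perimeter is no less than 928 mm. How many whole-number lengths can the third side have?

316

Triangle inequality: 200 < x < 622. Perimeter ≥ 928 gives x ≥ 928 − 211 − 411 = 306.
So 306 ≤ x < 622; integers 306 through 621: 316 values.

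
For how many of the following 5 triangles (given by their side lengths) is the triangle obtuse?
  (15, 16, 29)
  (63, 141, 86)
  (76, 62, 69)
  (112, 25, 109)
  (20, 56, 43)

(15,16,29): 15²+16² = 481 < 841 = 29² → obtuse
(63,141,86): 63²+86² = 11365 < 19881 = 141² → obtuse
(76,62,69): 62²+69² = 8605 > 5776 = 76² → acute
(112,25,109): 25²+109² = 12506 < 12544 = 112² → obtuse
(20,56,43): 20²+43² = 2249 < 3136 = 56² → obtuse
4 of the 5 are obtuse.

4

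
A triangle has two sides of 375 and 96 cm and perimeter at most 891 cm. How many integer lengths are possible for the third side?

141

Triangle inequality: 279 < x < 471. Perimeter ≤ 891 gives x ≤ 891 − 375 − 96 = 420.
So 279 < x ≤ 420; integers 280 through 420: 141 values.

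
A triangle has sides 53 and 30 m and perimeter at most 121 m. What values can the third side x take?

23 < x ≤ 38 m

Triangle inequality alone gives 23 < x < 83.
The perimeter condition gives x ≤ 121 − 53 − 30 = 38.
Intersecting the two: 23 < x ≤ 38.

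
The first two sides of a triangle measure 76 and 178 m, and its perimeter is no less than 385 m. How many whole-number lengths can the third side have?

Triangle inequality: 102 < x < 254. Perimeter ≥ 385 gives x ≥ 385 − 76 − 178 = 131.
So 131 ≤ x < 254; integers 131 through 253: 123 values.

123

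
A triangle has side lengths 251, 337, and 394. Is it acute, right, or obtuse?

Compare the square of the longest side to the sum of squares of the other two: 251² + 337² = 176570 > 155236 = 394².

acute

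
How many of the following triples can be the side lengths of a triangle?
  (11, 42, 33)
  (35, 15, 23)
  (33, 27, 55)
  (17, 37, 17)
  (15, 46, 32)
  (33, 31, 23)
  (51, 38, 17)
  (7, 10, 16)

7

(11,33,42): 11+33 > 42 → valid
(15,23,35): 15+23 > 35 → valid
(27,33,55): 27+33 > 55 → valid
(17,17,37): 17+17 ≤ 37 → not valid
(15,32,46): 15+32 > 46 → valid
(23,31,33): 23+31 > 33 → valid
(17,38,51): 17+38 > 51 → valid
(7,10,16): 7+10 > 16 → valid
7 of the 8 triples form a triangle.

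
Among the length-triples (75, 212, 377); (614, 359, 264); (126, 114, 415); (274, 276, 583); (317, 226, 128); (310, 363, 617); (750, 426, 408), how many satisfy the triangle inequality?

(75,212,377): 75+212 ≤ 377 → not valid
(264,359,614): 264+359 > 614 → valid
(114,126,415): 114+126 ≤ 415 → not valid
(274,276,583): 274+276 ≤ 583 → not valid
(128,226,317): 128+226 > 317 → valid
(310,363,617): 310+363 > 617 → valid
(408,426,750): 408+426 > 750 → valid
4 of the 7 triples form a triangle.

4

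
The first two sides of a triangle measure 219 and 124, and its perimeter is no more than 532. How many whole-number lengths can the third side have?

Triangle inequality: 95 < x < 343. Perimeter ≤ 532 gives x ≤ 532 − 219 − 124 = 189.
So 95 < x ≤ 189; integers 96 through 189: 94 values.

94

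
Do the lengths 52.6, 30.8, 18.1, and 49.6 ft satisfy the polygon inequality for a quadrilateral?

A quadrilateral exists iff every side is shorter than the sum of the others — equivalently, the longest side is less than the sum of the rest.
Longest side 52.6 < 98.5 (sum of the remaining 3), so yes.

Yes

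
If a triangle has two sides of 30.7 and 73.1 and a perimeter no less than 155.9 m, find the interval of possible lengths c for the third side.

52.1 ≤ c < 103.8 m

Triangle inequality alone gives 42.4 < c < 103.8.
The perimeter condition gives c ≥ 155.9 − 30.7 − 73.1 = 52.1.
Intersecting the two: 52.1 ≤ c < 103.8.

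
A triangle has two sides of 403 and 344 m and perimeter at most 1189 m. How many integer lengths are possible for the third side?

383

Triangle inequality: 59 < x < 747. Perimeter ≤ 1189 gives x ≤ 1189 − 403 − 344 = 442.
So 59 < x ≤ 442; integers 60 through 442: 383 values.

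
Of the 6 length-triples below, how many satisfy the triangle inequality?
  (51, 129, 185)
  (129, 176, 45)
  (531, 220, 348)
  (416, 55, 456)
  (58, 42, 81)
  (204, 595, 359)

(51,129,185): 51+129 ≤ 185 → not valid
(45,129,176): 45+129 ≤ 176 → not valid
(220,348,531): 220+348 > 531 → valid
(55,416,456): 55+416 > 456 → valid
(42,58,81): 42+58 > 81 → valid
(204,359,595): 204+359 ≤ 595 → not valid
3 of the 6 triples form a triangle.

3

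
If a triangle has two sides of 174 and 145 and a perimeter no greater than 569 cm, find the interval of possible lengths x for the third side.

29 < x ≤ 250 cm

Triangle inequality alone gives 29 < x < 319.
The perimeter condition gives x ≤ 569 − 174 − 145 = 250.
Intersecting the two: 29 < x ≤ 250.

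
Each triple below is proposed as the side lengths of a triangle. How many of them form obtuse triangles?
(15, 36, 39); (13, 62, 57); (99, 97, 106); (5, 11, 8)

(15,36,39): 15²+36² = 1521 = 39² → right
(13,62,57): 13²+57² = 3418 < 3844 = 62² → obtuse
(99,97,106): 97²+99² = 19210 > 11236 = 106² → acute
(5,11,8): 5²+8² = 89 < 121 = 11² → obtuse
2 of the 4 are obtuse.

2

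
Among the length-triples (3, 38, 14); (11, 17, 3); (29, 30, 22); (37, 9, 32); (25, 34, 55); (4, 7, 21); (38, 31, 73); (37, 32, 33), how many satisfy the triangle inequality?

4

(3,14,38): 3+14 ≤ 38 → not valid
(3,11,17): 3+11 ≤ 17 → not valid
(22,29,30): 22+29 > 30 → valid
(9,32,37): 9+32 > 37 → valid
(25,34,55): 25+34 > 55 → valid
(4,7,21): 4+7 ≤ 21 → not valid
(31,38,73): 31+38 ≤ 73 → not valid
(32,33,37): 32+33 > 37 → valid
4 of the 8 triples form a triangle.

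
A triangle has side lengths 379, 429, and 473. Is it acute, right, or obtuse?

acute

Compare the square of the longest side to the sum of squares of the other two: 379² + 429² = 327682 > 223729 = 473².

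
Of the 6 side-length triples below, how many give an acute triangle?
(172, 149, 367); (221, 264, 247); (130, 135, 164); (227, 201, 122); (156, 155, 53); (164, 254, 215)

5

(172,149,367): 149+172 ≤ 367, not a triangle
(221,264,247): 221²+247² = 109850 > 69696 = 264² → acute
(130,135,164): 130²+135² = 35125 > 26896 = 164² → acute
(227,201,122): 122²+201² = 55285 > 51529 = 227² → acute
(156,155,53): 53²+155² = 26834 > 24336 = 156² → acute
(164,254,215): 164²+215² = 73121 > 64516 = 254² → acute
5 of the 6 are acute.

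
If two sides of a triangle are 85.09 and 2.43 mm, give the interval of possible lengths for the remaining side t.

82.66 < t < 87.52 (mm)

By the triangle inequality, t must be less than 85.09 + 2.43 = 87.52 and greater than |85.09 − 2.43| = 82.66.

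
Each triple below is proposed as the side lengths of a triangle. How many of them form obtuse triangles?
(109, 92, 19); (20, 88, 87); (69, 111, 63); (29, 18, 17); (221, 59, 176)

(109,92,19): 19²+92² = 8825 < 11881 = 109² → obtuse
(20,88,87): 20²+87² = 7969 > 7744 = 88² → acute
(69,111,63): 63²+69² = 8730 < 12321 = 111² → obtuse
(29,18,17): 17²+18² = 613 < 841 = 29² → obtuse
(221,59,176): 59²+176² = 34457 < 48841 = 221² → obtuse
4 of the 5 are obtuse.

4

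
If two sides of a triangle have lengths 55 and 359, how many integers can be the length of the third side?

109

The third side lies in the open interval (304, 414).
Integers from 305 to 413 inclusive: 413 − 305 + 1 = 109.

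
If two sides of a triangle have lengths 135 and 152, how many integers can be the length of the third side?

269

The third side lies in the open interval (17, 287).
Integers from 18 to 286 inclusive: 286 − 18 + 1 = 269.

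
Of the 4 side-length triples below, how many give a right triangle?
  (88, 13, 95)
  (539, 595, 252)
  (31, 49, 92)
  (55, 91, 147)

1

(88,13,95): 13²+88² = 7913 < 9025 = 95² → obtuse
(539,595,252): 252²+539² = 354025 = 595² → right
(31,49,92): 31+49 ≤ 92, not a triangle
(55,91,147): 55+91 ≤ 147, not a triangle
1 of the 4 is right.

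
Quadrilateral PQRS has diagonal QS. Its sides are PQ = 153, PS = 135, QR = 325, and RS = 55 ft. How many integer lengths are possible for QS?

From triangle PQS: 18 < QS < 288.
From triangle RQS: 270 < QS < 380.
Intersection: 270 < QS < 288, so integers 271 through 287: 17 values.

17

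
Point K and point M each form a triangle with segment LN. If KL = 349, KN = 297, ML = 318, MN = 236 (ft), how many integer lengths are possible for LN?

471

From triangle KLN: 52 < LN < 646.
From triangle MLN: 82 < LN < 554.
Intersection: 82 < LN < 554, so integers 83 through 553: 471 values.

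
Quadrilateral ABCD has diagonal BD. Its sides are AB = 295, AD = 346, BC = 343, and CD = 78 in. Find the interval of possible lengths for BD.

265 < BD < 421

From triangle ABD: |295 − 346| < BD < 295 + 346, i.e. 51 < BD < 641.
From triangle CBD: 265 < BD < 421.
Both must hold, so BD lies in the intersection.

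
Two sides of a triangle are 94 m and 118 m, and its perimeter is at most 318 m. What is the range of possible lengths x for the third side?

Triangle inequality alone gives 24 < x < 212.
The perimeter condition gives x ≤ 318 − 94 − 118 = 106.
Intersecting the two: 24 < x ≤ 106.

24 < x ≤ 106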